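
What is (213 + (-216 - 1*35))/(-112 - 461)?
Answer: 38/573 ≈ 0.066318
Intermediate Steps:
(213 + (-216 - 1*35))/(-112 - 461) = (213 + (-216 - 35))/(-573) = (213 - 251)*(-1/573) = -38*(-1/573) = 38/573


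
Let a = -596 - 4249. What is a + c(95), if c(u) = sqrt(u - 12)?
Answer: -4845 + sqrt(83) ≈ -4835.9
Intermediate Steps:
c(u) = sqrt(-12 + u)
a = -4845
a + c(95) = -4845 + sqrt(-12 + 95) = -4845 + sqrt(83)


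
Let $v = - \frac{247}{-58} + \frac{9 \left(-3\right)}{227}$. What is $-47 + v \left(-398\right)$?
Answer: $- \frac{11155498}{6583} \approx -1694.6$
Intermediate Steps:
$v = \frac{54503}{13166}$ ($v = \left(-247\right) \left(- \frac{1}{58}\right) - \frac{27}{227} = \frac{247}{58} - \frac{27}{227} = \frac{54503}{13166} \approx 4.1397$)
$-47 + v \left(-398\right) = -47 + \frac{54503}{13166} \left(-398\right) = -47 - \frac{10846097}{6583} = - \frac{11155498}{6583}$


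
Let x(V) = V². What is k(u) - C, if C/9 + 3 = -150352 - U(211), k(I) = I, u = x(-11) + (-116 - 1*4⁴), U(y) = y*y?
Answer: 1753633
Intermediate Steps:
U(y) = y²
u = -251 (u = (-11)² + (-116 - 1*4⁴) = 121 + (-116 - 1*256) = 121 + (-116 - 256) = 121 - 372 = -251)
C = -1753884 (C = -27 + 9*(-150352 - 1*211²) = -27 + 9*(-150352 - 1*44521) = -27 + 9*(-150352 - 44521) = -27 + 9*(-194873) = -27 - 1753857 = -1753884)
k(u) - C = -251 - 1*(-1753884) = -251 + 1753884 = 1753633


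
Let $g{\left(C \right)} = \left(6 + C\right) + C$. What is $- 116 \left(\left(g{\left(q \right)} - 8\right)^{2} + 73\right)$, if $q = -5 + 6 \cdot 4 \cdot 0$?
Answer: $-25172$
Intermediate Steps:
$q = -5$ ($q = -5 + 6 \cdot 0 = -5 + 0 = -5$)
$g{\left(C \right)} = 6 + 2 C$
$- 116 \left(\left(g{\left(q \right)} - 8\right)^{2} + 73\right) = - 116 \left(\left(\left(6 + 2 \left(-5\right)\right) - 8\right)^{2} + 73\right) = - 116 \left(\left(\left(6 - 10\right) - 8\right)^{2} + 73\right) = - 116 \left(\left(-4 - 8\right)^{2} + 73\right) = - 116 \left(\left(-12\right)^{2} + 73\right) = - 116 \left(144 + 73\right) = \left(-116\right) 217 = -25172$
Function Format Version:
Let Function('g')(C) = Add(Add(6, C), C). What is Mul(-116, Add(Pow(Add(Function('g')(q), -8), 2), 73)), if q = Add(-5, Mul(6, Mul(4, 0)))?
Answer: -25172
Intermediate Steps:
q = -5 (q = Add(-5, Mul(6, 0)) = Add(-5, 0) = -5)
Function('g')(C) = Add(6, Mul(2, C))
Mul(-116, Add(Pow(Add(Function('g')(q), -8), 2), 73)) = Mul(-116, Add(Pow(Add(Add(6, Mul(2, -5)), -8), 2), 73)) = Mul(-116, Add(Pow(Add(Add(6, -10), -8), 2), 73)) = Mul(-116, Add(Pow(Add(-4, -8), 2), 73)) = Mul(-116, Add(Pow(-12, 2), 73)) = Mul(-116, Add(144, 73)) = Mul(-116, 217) = -25172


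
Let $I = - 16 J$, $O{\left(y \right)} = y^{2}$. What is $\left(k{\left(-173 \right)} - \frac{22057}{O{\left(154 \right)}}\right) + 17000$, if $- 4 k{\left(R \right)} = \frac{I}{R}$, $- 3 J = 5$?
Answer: $\frac{29890756391}{1758372} \approx 16999.0$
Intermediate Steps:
$J = - \frac{5}{3}$ ($J = \left(- \frac{1}{3}\right) 5 = - \frac{5}{3} \approx -1.6667$)
$I = \frac{80}{3}$ ($I = \left(-16\right) \left(- \frac{5}{3}\right) = \frac{80}{3} \approx 26.667$)
$k{\left(R \right)} = - \frac{20}{3 R}$ ($k{\left(R \right)} = - \frac{\frac{80}{3} \frac{1}{R}}{4} = - \frac{20}{3 R}$)
$\left(k{\left(-173 \right)} - \frac{22057}{O{\left(154 \right)}}\right) + 17000 = \left(- \frac{20}{3 \left(-173\right)} - \frac{22057}{154^{2}}\right) + 17000 = \left(\left(- \frac{20}{3}\right) \left(- \frac{1}{173}\right) - \frac{22057}{23716}\right) + 17000 = \left(\frac{20}{519} - \frac{3151}{3388}\right) + 17000 = - \frac{1567609}{1758372} + 17000 = \frac{29890756391}{1758372}$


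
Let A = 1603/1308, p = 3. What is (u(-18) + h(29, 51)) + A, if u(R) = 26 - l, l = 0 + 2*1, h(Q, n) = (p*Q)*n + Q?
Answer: 5874523/1308 ≈ 4491.2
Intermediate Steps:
h(Q, n) = Q + 3*Q*n (h(Q, n) = (3*Q)*n + Q = 3*Q*n + Q = Q + 3*Q*n)
l = 2 (l = 0 + 2 = 2)
u(R) = 24 (u(R) = 26 - 1*2 = 26 - 2 = 24)
A = 1603/1308 (A = 1603*(1/1308) = 1603/1308 ≈ 1.2255)
(u(-18) + h(29, 51)) + A = (24 + 29*(1 + 3*51)) + 1603/1308 = (24 + 29*(1 + 153)) + 1603/1308 = (24 + 29*154) + 1603/1308 = (24 + 4466) + 1603/1308 = 4490 + 1603/1308 = 5874523/1308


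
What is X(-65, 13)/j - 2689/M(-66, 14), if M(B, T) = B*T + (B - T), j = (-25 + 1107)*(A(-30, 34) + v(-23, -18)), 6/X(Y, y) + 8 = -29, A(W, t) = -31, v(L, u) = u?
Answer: 2637462949/984756332 ≈ 2.6783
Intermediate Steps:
X(Y, y) = -6/37 (X(Y, y) = 6/(-8 - 29) = 6/(-37) = 6*(-1/37) = -6/37)
j = -53018 (j = (-25 + 1107)*(-31 - 18) = 1082*(-49) = -53018)
M(B, T) = B - T + B*T
X(-65, 13)/j - 2689/M(-66, 14) = -6/37/(-53018) - 2689/(-66 - 1*14 - 66*14) = -6/37*(-1/53018) - 2689/(-66 - 14 - 924) = 3/980833 - 2689/(-1004) = 3/980833 - 2689*(-1/1004) = 3/980833 + 2689/1004 = 2637462949/984756332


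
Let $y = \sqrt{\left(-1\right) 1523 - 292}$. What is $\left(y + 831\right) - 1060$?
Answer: $-229 + 11 i \sqrt{15} \approx -229.0 + 42.603 i$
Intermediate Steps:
$y = 11 i \sqrt{15}$ ($y = \sqrt{-1523 - 292} = \sqrt{-1815} = 11 i \sqrt{15} \approx 42.603 i$)
$\left(y + 831\right) - 1060 = \left(11 i \sqrt{15} + 831\right) - 1060 = \left(831 + 11 i \sqrt{15}\right) - 1060 = -229 + 11 i \sqrt{15}$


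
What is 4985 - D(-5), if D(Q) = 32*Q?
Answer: 5145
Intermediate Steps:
4985 - D(-5) = 4985 - 32*(-5) = 4985 - 1*(-160) = 4985 + 160 = 5145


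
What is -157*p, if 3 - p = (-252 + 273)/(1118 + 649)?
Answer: -276320/589 ≈ -469.13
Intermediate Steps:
p = 1760/589 (p = 3 - (-252 + 273)/(1118 + 649) = 3 - 21/1767 = 3 - 1*7/589 = 3 - 7/589 = 1760/589 ≈ 2.9881)
-157*p = -157*1760/589 = -276320/589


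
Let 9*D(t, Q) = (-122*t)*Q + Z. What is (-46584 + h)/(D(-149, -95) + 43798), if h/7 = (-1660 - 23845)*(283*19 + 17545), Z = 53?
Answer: 4092425854/148075 ≈ 27638.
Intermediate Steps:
h = -4092379270 (h = 7*((-1660 - 23845)*(283*19 + 17545)) = 7*(-25505*(5377 + 17545)) = 7*(-25505*22922) = 7*(-584625610) = -4092379270)
D(t, Q) = 53/9 - 122*Q*t/9 (D(t, Q) = ((-122*t)*Q + 53)/9 = (-122*Q*t + 53)/9 = (53 - 122*Q*t)/9 = 53/9 - 122*Q*t/9)
(-46584 + h)/(D(-149, -95) + 43798) = (-46584 - 4092379270)/((53/9 - 122/9*(-95)*(-149)) + 43798) = -4092425854/((53/9 - 1726910/9) + 43798) = -4092425854/(-191873 + 43798) = -4092425854/(-148075) = -4092425854*(-1/148075) = 4092425854/148075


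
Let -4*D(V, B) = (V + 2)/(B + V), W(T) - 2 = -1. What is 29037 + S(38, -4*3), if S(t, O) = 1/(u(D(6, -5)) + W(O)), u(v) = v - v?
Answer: 29038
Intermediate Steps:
W(T) = 1 (W(T) = 2 - 1 = 1)
D(V, B) = -(2 + V)/(4*(B + V)) (D(V, B) = -(V + 2)/(4*(B + V)) = -(2 + V)/(4*(B + V)))
u(v) = 0
S(t, O) = 1 (S(t, O) = 1/(0 + 1) = 1/1 = 1)
29037 + S(38, -4*3) = 29037 + 1 = 29038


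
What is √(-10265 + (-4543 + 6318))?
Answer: I*√8490 ≈ 92.141*I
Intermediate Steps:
√(-10265 + (-4543 + 6318)) = √(-10265 + 1775) = √(-8490) = I*√8490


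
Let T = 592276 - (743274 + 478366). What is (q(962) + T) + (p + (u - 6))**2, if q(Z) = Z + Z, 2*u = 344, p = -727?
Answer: -312719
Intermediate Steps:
u = 172 (u = (1/2)*344 = 172)
q(Z) = 2*Z
T = -629364 (T = 592276 - 1*1221640 = 592276 - 1221640 = -629364)
(q(962) + T) + (p + (u - 6))**2 = (2*962 - 629364) + (-727 + (172 - 6))**2 = (1924 - 629364) + (-727 + 166)**2 = -627440 + (-561)**2 = -627440 + 314721 = -312719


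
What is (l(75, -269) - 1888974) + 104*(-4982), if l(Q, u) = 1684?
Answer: -2405418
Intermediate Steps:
(l(75, -269) - 1888974) + 104*(-4982) = (1684 - 1888974) + 104*(-4982) = -1887290 - 518128 = -2405418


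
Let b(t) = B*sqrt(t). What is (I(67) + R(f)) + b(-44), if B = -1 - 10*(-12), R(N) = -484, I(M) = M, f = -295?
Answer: -417 + 238*I*sqrt(11) ≈ -417.0 + 789.36*I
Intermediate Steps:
B = 119 (B = -1 + 120 = 119)
b(t) = 119*sqrt(t)
(I(67) + R(f)) + b(-44) = (67 - 484) + 119*sqrt(-44) = -417 + 119*(2*I*sqrt(11)) = -417 + 238*I*sqrt(11)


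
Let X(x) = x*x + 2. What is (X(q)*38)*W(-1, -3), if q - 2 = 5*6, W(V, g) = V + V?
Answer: -77976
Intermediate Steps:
W(V, g) = 2*V
q = 32 (q = 2 + 5*6 = 2 + 30 = 32)
X(x) = 2 + x**2 (X(x) = x**2 + 2 = 2 + x**2)
(X(q)*38)*W(-1, -3) = ((2 + 32**2)*38)*(2*(-1)) = ((2 + 1024)*38)*(-2) = (1026*38)*(-2) = 38988*(-2) = -77976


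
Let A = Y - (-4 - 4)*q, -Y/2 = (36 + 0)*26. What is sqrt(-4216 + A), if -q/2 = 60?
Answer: 2*I*sqrt(1762) ≈ 83.952*I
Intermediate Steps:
q = -120 (q = -2*60 = -120)
Y = -1872 (Y = -2*(36 + 0)*26 = -72*26 = -2*936 = -1872)
A = -2832 (A = -1872 - (-4 - 4)*(-120) = -1872 - (-8)*(-120) = -1872 - 1*960 = -1872 - 960 = -2832)
sqrt(-4216 + A) = sqrt(-4216 - 2832) = sqrt(-7048) = 2*I*sqrt(1762)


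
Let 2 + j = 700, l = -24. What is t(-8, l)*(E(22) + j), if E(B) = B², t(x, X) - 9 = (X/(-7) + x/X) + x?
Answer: 39400/7 ≈ 5628.6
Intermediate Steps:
j = 698 (j = -2 + 700 = 698)
t(x, X) = 9 + x - X/7 + x/X (t(x, X) = 9 + ((X/(-7) + x/X) + x) = 9 + ((X*(-⅐) + x/X) + x) = 9 + ((-X/7 + x/X) + x) = 9 + (x - X/7 + x/X) = 9 + x - X/7 + x/X)
t(-8, l)*(E(22) + j) = (9 - 8 - ⅐*(-24) - 8/(-24))*(22² + 698) = (9 - 8 + 24/7 - 8*(-1/24))*(484 + 698) = (9 - 8 + 24/7 + ⅓)*1182 = (100/21)*1182 = 39400/7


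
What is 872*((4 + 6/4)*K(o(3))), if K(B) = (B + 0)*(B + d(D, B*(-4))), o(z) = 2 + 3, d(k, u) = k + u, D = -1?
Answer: -383680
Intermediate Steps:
o(z) = 5
K(B) = B*(-1 - 3*B) (K(B) = (B + 0)*(B + (-1 + B*(-4))) = B*(B + (-1 - 4*B)) = B*(-1 - 3*B))
872*((4 + 6/4)*K(o(3))) = 872*((4 + 6/4)*(-1*5*(1 + 3*5))) = 872*((4 + 6*(¼))*(-1*5*(1 + 15))) = 872*((4 + 3/2)*(-1*5*16)) = 872*((11/2)*(-80)) = 872*(-440) = -383680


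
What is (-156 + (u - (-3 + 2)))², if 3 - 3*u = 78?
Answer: 32400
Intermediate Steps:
u = -25 (u = 1 - ⅓*78 = 1 - 26 = -25)
(-156 + (u - (-3 + 2)))² = (-156 + (-25 - (-3 + 2)))² = (-156 + (-25 - 1*(-1)))² = (-156 + (-25 + 1))² = (-156 - 24)² = (-180)² = 32400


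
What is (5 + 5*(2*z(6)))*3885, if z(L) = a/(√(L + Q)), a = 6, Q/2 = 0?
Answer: 19425 + 38850*√6 ≈ 1.1459e+5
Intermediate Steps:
Q = 0 (Q = 2*0 = 0)
z(L) = 6/√L (z(L) = 6/(√(L + 0)) = 6/(√L) = 6/√L)
(5 + 5*(2*z(6)))*3885 = (5 + 5*(2*(6/√6)))*3885 = (5 + 5*(2*(6*(√6/6))))*3885 = (5 + 5*(2*√6))*3885 = (5 + 10*√6)*3885 = 19425 + 38850*√6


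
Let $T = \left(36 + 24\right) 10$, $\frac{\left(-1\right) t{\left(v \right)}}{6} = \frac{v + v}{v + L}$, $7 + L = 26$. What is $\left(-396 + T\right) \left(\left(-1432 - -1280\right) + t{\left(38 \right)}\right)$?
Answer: $-32640$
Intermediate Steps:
$L = 19$ ($L = -7 + 26 = 19$)
$t{\left(v \right)} = - \frac{12 v}{19 + v}$ ($t{\left(v \right)} = - 6 \frac{v + v}{v + 19} = - 6 \frac{2 v}{19 + v} = - \frac{12 v}{19 + v}$)
$T = 600$ ($T = 60 \cdot 10 = 600$)
$\left(-396 + T\right) \left(\left(-1432 - -1280\right) + t{\left(38 \right)}\right) = \left(-396 + 600\right) \left(\left(-1432 - -1280\right) - \frac{456}{19 + 38}\right) = 204 \left(\left(-1432 + 1280\right) - \frac{456}{57}\right) = 204 \left(-152 - 456 \cdot \frac{1}{57}\right) = 204 \left(-152 - 8\right) = 204 \left(-160\right) = -32640$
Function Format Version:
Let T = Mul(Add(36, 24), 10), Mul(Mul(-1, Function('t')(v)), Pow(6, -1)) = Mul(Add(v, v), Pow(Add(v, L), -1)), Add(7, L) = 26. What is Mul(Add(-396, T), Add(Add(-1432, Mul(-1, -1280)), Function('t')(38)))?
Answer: -32640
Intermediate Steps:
L = 19 (L = Add(-7, 26) = 19)
Function('t')(v) = Mul(-12, v, Pow(Add(19, v), -1)) (Function('t')(v) = Mul(-6, Mul(Add(v, v), Pow(Add(v, 19), -1))) = Mul(-6, Mul(Mul(2, v), Pow(Add(19, v), -1))) = Mul(-6, Mul(2, v, Pow(Add(19, v), -1))) = Mul(-12, v, Pow(Add(19, v), -1)))
T = 600 (T = Mul(60, 10) = 600)
Mul(Add(-396, T), Add(Add(-1432, Mul(-1, -1280)), Function('t')(38))) = Mul(Add(-396, 600), Add(Add(-1432, Mul(-1, -1280)), Mul(-12, 38, Pow(Add(19, 38), -1)))) = Mul(204, Add(Add(-1432, 1280), Mul(-12, 38, Pow(57, -1)))) = Mul(204, Add(-152, Mul(-12, 38, Rational(1, 57)))) = Mul(204, Add(-152, -8)) = Mul(204, -160) = -32640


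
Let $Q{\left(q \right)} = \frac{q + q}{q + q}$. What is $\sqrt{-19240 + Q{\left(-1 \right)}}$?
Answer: $11 i \sqrt{159} \approx 138.7 i$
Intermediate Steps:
$Q{\left(q \right)} = 1$ ($Q{\left(q \right)} = \frac{2 q}{2 q} = 2 q \frac{1}{2 q} = 1$)
$\sqrt{-19240 + Q{\left(-1 \right)}} = \sqrt{-19240 + 1} = \sqrt{-19239} = 11 i \sqrt{159}$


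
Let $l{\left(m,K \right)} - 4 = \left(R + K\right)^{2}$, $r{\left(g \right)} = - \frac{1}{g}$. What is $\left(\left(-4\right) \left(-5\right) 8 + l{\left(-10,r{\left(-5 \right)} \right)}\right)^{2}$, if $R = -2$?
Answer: $\frac{17480761}{625} \approx 27969.0$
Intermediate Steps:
$l{\left(m,K \right)} = 4 + \left(-2 + K\right)^{2}$
$\left(\left(-4\right) \left(-5\right) 8 + l{\left(-10,r{\left(-5 \right)} \right)}\right)^{2} = \left(\left(-4\right) \left(-5\right) 8 + \left(4 + \left(-2 - \frac{1}{-5}\right)^{2}\right)\right)^{2} = \left(20 \cdot 8 + \left(4 + \left(-2 - - \frac{1}{5}\right)^{2}\right)\right)^{2} = \left(160 + \left(4 + \left(-2 + \frac{1}{5}\right)^{2}\right)\right)^{2} = \left(160 + \left(4 + \left(- \frac{9}{5}\right)^{2}\right)\right)^{2} = \left(160 + \left(4 + \frac{81}{25}\right)\right)^{2} = \left(160 + \frac{181}{25}\right)^{2} = \left(\frac{4181}{25}\right)^{2} = \frac{17480761}{625}$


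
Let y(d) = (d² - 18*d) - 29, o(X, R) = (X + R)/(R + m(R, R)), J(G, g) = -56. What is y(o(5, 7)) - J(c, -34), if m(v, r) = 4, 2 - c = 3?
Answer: 1035/121 ≈ 8.5537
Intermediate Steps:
c = -1 (c = 2 - 1*3 = 2 - 3 = -1)
o(X, R) = (R + X)/(4 + R) (o(X, R) = (X + R)/(R + 4) = (R + X)/(4 + R))
y(d) = -29 + d² - 18*d
y(o(5, 7)) - J(c, -34) = (-29 + ((7 + 5)/(4 + 7))² - 18*(7 + 5)/(4 + 7)) - 1*(-56) = (-29 + (12/11)² - 18*12/11) + 56 = (-29 + 144/121 - 216/11) + 56 = -5741/121 + 56 = 1035/121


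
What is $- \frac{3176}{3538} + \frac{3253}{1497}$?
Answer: $\frac{3377321}{2648193} \approx 1.2753$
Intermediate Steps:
$- \frac{3176}{3538} + \frac{3253}{1497} = \left(-3176\right) \frac{1}{3538} + 3253 \cdot \frac{1}{1497} = - \frac{1588}{1769} + \frac{3253}{1497} = \frac{3377321}{2648193}$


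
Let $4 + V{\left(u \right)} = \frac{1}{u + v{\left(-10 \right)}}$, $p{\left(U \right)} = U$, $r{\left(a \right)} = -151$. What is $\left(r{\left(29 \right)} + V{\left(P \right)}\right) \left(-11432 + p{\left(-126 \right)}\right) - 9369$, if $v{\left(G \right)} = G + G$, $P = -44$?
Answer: $\frac{57033651}{32} \approx 1.7823 \cdot 10^{6}$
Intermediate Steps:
$v{\left(G \right)} = 2 G$
$V{\left(u \right)} = -4 + \frac{1}{-20 + u}$ ($V{\left(u \right)} = -4 + \frac{1}{u + 2 \left(-10\right)} = -4 + \frac{1}{u - 20} = -4 + \frac{1}{-20 + u}$)
$\left(r{\left(29 \right)} + V{\left(P \right)}\right) \left(-11432 + p{\left(-126 \right)}\right) - 9369 = \left(-151 + \frac{81 - -176}{-20 - 44}\right) \left(-11432 - 126\right) - 9369 = \left(-151 + \frac{81 + 176}{-64}\right) \left(-11558\right) - 9369 = \left(-151 - \frac{257}{64}\right) \left(-11558\right) - 9369 = \left(- \frac{9921}{64}\right) \left(-11558\right) - 9369 = \frac{57333459}{32} - 9369 = \frac{57033651}{32}$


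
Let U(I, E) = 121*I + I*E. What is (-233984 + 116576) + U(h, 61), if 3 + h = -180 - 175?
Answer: -182564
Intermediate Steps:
h = -358 (h = -3 + (-180 - 175) = -3 - 355 = -358)
U(I, E) = 121*I + E*I
(-233984 + 116576) + U(h, 61) = (-233984 + 116576) - 358*(121 + 61) = -117408 - 358*182 = -117408 - 65156 = -182564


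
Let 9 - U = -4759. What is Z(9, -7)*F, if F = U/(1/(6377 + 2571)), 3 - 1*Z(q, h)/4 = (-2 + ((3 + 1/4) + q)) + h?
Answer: -42664064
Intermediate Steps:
U = 4768 (U = 9 - 1*(-4759) = 9 + 4759 = 4768)
Z(q, h) = 7 - 4*h - 4*q (Z(q, h) = 12 - 4*((-2 + ((3 + 1/4) + q)) + h) = 12 - 4*((-2 + ((3 + ¼) + q)) + h) = 12 - 4*((-2 + (13/4 + q)) + h) = 12 - 4*((5/4 + q) + h) = 12 - 4*(5/4 + h + q) = 12 + (-5 - 4*h - 4*q) = 7 - 4*h - 4*q)
F = 42664064 (F = 4768/(1/(6377 + 2571)) = 4768/(1/8948) = 4768*8948 = 42664064)
Z(9, -7)*F = (7 - 4*(-7) - 4*9)*42664064 = (7 + 28 - 36)*42664064 = -1*42664064 = -42664064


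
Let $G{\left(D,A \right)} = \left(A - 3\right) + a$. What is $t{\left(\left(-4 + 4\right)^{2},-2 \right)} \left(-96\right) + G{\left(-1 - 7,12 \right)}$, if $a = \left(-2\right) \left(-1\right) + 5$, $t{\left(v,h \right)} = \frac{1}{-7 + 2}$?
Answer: $\frac{176}{5} \approx 35.2$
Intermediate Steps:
$t{\left(v,h \right)} = - \frac{1}{5}$ ($t{\left(v,h \right)} = \frac{1}{-5} = - \frac{1}{5}$)
$a = 7$ ($a = 2 + 5 = 7$)
$G{\left(D,A \right)} = 4 + A$ ($G{\left(D,A \right)} = \left(A - 3\right) + 7 = \left(-3 + A\right) + 7 = 4 + A$)
$t{\left(\left(-4 + 4\right)^{2},-2 \right)} \left(-96\right) + G{\left(-1 - 7,12 \right)} = \left(- \frac{1}{5}\right) \left(-96\right) + \left(4 + 12\right) = \frac{96}{5} + 16 = \frac{176}{5}$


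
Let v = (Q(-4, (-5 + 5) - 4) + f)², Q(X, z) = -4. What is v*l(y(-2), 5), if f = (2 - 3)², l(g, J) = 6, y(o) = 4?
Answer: 54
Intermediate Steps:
f = 1 (f = (-1)² = 1)
v = 9 (v = (-4 + 1)² = (-3)² = 9)
v*l(y(-2), 5) = 9*6 = 54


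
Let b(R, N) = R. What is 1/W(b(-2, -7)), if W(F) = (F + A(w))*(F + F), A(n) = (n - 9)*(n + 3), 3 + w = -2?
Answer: -1/104 ≈ -0.0096154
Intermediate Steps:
w = -5 (w = -3 - 2 = -5)
A(n) = (-9 + n)*(3 + n)
W(F) = 2*F*(28 + F) (W(F) = (F + (-27 + (-5)² - 6*(-5)))*(F + F) = (F + (-27 + 25 + 30))*(2*F) = (F + 28)*(2*F) = (28 + F)*(2*F) = 2*F*(28 + F))
1/W(b(-2, -7)) = 1/(2*(-2)*(28 - 2)) = 1/(2*(-2)*26) = 1/(-104) = -1/104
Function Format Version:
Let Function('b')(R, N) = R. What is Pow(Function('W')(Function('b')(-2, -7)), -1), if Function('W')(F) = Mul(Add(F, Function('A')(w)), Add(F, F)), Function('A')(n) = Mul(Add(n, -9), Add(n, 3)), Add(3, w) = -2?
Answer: Rational(-1, 104) ≈ -0.0096154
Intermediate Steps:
w = -5 (w = Add(-3, -2) = -5)
Function('A')(n) = Mul(Add(-9, n), Add(3, n))
Function('W')(F) = Mul(2, F, Add(28, F)) (Function('W')(F) = Mul(Add(F, Add(-27, Pow(-5, 2), Mul(-6, -5))), Add(F, F)) = Mul(Add(F, Add(-27, 25, 30)), Mul(2, F)) = Mul(Add(F, 28), Mul(2, F)) = Mul(Add(28, F), Mul(2, F)) = Mul(2, F, Add(28, F)))
Pow(Function('W')(Function('b')(-2, -7)), -1) = Pow(Mul(2, -2, Add(28, -2)), -1) = Pow(Mul(2, -2, 26), -1) = Pow(-104, -1) = Rational(-1, 104)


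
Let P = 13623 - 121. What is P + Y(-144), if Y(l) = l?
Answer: 13358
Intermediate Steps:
P = 13502
P + Y(-144) = 13502 - 144 = 13358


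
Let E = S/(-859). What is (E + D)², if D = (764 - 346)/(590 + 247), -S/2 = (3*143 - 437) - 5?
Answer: 113771290000/516936554289 ≈ 0.22009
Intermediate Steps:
S = 26 (S = -2*((3*143 - 437) - 5) = -2*((429 - 437) - 5) = -2*(-8 - 5) = -2*(-13) = 26)
D = 418/837 ≈ 0.49940
E = -26/859 (E = 26/(-859) = 26*(-1/859) = -26/859 ≈ -0.030268)
(E + D)² = (-26/859 + 418/837)² = (337300/718983)² = 113771290000/516936554289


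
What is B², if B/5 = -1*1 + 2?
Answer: 25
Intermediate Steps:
B = 5 (B = 5*(-1*1 + 2) = 5*(-1 + 2) = 5*1 = 5)
B² = 5² = 25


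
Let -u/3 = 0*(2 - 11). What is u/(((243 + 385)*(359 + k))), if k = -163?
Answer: 0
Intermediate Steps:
u = 0 (u = -0*(2 - 11) = -0*(-9) = -3*0 = 0)
u/(((243 + 385)*(359 + k))) = 0/(((243 + 385)*(359 - 163))) = 0/((628*196)) = 0/123088 = 0*(1/123088) = 0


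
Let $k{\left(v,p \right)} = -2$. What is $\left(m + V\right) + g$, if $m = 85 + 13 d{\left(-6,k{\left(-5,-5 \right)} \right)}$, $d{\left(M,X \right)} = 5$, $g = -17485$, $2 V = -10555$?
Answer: $- \frac{45225}{2} \approx -22613.0$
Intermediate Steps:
$V = - \frac{10555}{2}$ ($V = \frac{1}{2} \left(-10555\right) = - \frac{10555}{2} \approx -5277.5$)
$m = 150$ ($m = 85 + 13 \cdot 5 = 85 + 65 = 150$)
$\left(m + V\right) + g = \left(150 - \frac{10555}{2}\right) - 17485 = - \frac{10255}{2} - 17485 = - \frac{45225}{2}$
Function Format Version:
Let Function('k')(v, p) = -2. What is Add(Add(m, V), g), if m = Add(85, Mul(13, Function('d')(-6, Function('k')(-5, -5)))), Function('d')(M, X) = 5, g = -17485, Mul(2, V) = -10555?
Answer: Rational(-45225, 2) ≈ -22613.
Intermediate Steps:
V = Rational(-10555, 2) (V = Mul(Rational(1, 2), -10555) = Rational(-10555, 2) ≈ -5277.5)
m = 150 (m = Add(85, Mul(13, 5)) = Add(85, 65) = 150)
Add(Add(m, V), g) = Add(Add(150, Rational(-10555, 2)), -17485) = Add(Rational(-10255, 2), -17485) = Rational(-45225, 2)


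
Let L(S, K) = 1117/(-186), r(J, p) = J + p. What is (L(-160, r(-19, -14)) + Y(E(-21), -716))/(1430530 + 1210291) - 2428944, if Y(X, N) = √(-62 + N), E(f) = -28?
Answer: -1193079576083581/491192706 + I*√778/2640821 ≈ -2.4289e+6 + 1.0562e-5*I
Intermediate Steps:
L(S, K) = -1117/186 (L(S, K) = 1117*(-1/186) = -1117/186)
(L(-160, r(-19, -14)) + Y(E(-21), -716))/(1430530 + 1210291) - 2428944 = (-1117/186 + √(-62 - 716))/(1430530 + 1210291) - 2428944 = (-1117/186 + √(-778))/2640821 - 2428944 = (-1117/186 + I*√778)*(1/2640821) - 2428944 = (-1117/491192706 + I*√778/2640821) - 2428944 = -1193079576083581/491192706 + I*√778/2640821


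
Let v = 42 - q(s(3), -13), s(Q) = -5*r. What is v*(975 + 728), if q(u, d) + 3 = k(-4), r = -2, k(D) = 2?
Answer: 73229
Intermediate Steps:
s(Q) = 10 (s(Q) = -5*(-2) = 10)
q(u, d) = -1 (q(u, d) = -3 + 2 = -1)
v = 43 (v = 42 - 1*(-1) = 42 + 1 = 43)
v*(975 + 728) = 43*(975 + 728) = 43*1703 = 73229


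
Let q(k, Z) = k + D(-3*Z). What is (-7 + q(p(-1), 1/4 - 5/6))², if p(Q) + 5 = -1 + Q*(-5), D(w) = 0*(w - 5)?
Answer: 64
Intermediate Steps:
D(w) = 0 (D(w) = 0*(-5 + w) = 0)
p(Q) = -6 - 5*Q (p(Q) = -5 + (-1 + Q*(-5)) = -5 + (-1 - 5*Q) = -6 - 5*Q)
q(k, Z) = k (q(k, Z) = k + 0 = k)
(-7 + q(p(-1), 1/4 - 5/6))² = (-7 + (-6 - 5*(-1)))² = (-7 + (-6 + 5))² = (-7 - 1)² = (-8)² = 64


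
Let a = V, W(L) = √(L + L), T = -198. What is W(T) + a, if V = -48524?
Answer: -48524 + 6*I*√11 ≈ -48524.0 + 19.9*I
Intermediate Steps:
W(L) = √2*√L (W(L) = √(2*L) = √2*√L)
a = -48524
W(T) + a = √2*√(-198) - 48524 = √2*(3*I*√22) - 48524 = 6*I*√11 - 48524 = -48524 + 6*I*√11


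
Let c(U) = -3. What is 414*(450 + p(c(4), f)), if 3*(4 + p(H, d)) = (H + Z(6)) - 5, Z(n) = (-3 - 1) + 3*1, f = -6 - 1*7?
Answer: 183402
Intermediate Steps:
f = -13 (f = -6 - 7 = -13)
Z(n) = -1 (Z(n) = -4 + 3 = -1)
p(H, d) = -6 + H/3 (p(H, d) = -4 + ((H - 1) - 5)/3 = -4 + ((-1 + H) - 5)/3 = -4 + (-6 + H)/3 = -4 + (-2 + H/3) = -6 + H/3)
414*(450 + p(c(4), f)) = 414*(450 + (-6 + (⅓)*(-3))) = 414*(450 + (-6 - 1)) = 414*(450 - 7) = 414*443 = 183402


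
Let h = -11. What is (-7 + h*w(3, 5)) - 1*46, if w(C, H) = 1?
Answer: -64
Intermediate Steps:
(-7 + h*w(3, 5)) - 1*46 = (-7 - 11*1) - 1*46 = (-7 - 11) - 46 = -18 - 46 = -64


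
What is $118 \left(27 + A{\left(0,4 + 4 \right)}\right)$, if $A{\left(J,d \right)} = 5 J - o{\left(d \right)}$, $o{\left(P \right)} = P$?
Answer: $2242$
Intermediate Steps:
$A{\left(J,d \right)} = - d + 5 J$ ($A{\left(J,d \right)} = 5 J - d = - d + 5 J$)
$118 \left(27 + A{\left(0,4 + 4 \right)}\right) = 118 \left(27 + \left(- (4 + 4) + 5 \cdot 0\right)\right) = 118 \left(27 + \left(\left(-1\right) 8 + 0\right)\right) = 118 \left(27 + \left(-8 + 0\right)\right) = 118 \left(27 - 8\right) = 118 \cdot 19 = 2242$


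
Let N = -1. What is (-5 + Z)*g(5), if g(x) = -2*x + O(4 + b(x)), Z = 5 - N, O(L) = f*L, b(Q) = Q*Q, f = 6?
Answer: 164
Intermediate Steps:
b(Q) = Q**2
O(L) = 6*L
Z = 6 (Z = 5 - 1*(-1) = 5 + 1 = 6)
g(x) = 24 - 2*x + 6*x**2 (g(x) = -2*x + 6*(4 + x**2) = -2*x + (24 + 6*x**2) = 24 - 2*x + 6*x**2)
(-5 + Z)*g(5) = (-5 + 6)*(24 - 2*5 + 6*5**2) = 1*(24 - 10 + 6*25) = 1*(24 - 10 + 150) = 1*164 = 164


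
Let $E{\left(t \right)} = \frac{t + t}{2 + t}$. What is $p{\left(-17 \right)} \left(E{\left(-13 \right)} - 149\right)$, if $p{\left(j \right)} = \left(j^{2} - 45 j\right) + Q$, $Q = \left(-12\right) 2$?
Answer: $- \frac{1661390}{11} \approx -1.5104 \cdot 10^{5}$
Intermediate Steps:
$Q = -24$
$p{\left(j \right)} = -24 + j^{2} - 45 j$ ($p{\left(j \right)} = \left(j^{2} - 45 j\right) - 24 = -24 + j^{2} - 45 j$)
$E{\left(t \right)} = \frac{2 t}{2 + t}$
$p{\left(-17 \right)} \left(E{\left(-13 \right)} - 149\right) = \left(-24 + \left(-17\right)^{2} - -765\right) \left(2 \left(-13\right) \frac{1}{2 - 13} - 149\right) = \left(-24 + 289 + 765\right) \left(2 \left(-13\right) \frac{1}{-11} - 149\right) = 1030 \left(2 \left(-13\right) \left(- \frac{1}{11}\right) - 149\right) = 1030 \left(\frac{26}{11} - 149\right) = 1030 \left(- \frac{1613}{11}\right) = - \frac{1661390}{11}$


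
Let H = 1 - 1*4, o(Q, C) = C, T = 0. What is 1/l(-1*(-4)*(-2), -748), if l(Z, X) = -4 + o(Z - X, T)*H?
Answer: -¼ ≈ -0.25000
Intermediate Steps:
H = -3 (H = 1 - 4 = -3)
l(Z, X) = -4 (l(Z, X) = -4 + 0*(-3) = -4 + 0 = -4)
1/l(-1*(-4)*(-2), -748) = 1/(-4) = -¼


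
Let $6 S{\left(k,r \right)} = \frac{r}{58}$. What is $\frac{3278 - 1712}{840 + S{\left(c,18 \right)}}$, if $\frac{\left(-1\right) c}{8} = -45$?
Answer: $\frac{30276}{16241} \approx 1.8642$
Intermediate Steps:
$c = 360$ ($c = \left(-8\right) \left(-45\right) = 360$)
$S{\left(k,r \right)} = \frac{r}{348}$ ($S{\left(k,r \right)} = \frac{r \frac{1}{58}}{6} = \frac{\frac{1}{58} r}{6} = \frac{r}{348}$)
$\frac{3278 - 1712}{840 + S{\left(c,18 \right)}} = \frac{3278 - 1712}{840 + \frac{1}{348} \cdot 18} = \frac{1566}{840 + \frac{3}{58}} = \frac{1566}{\frac{48723}{58}} = 1566 \cdot \frac{58}{48723} = \frac{30276}{16241}$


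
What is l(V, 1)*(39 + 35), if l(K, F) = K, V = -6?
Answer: -444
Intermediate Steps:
l(V, 1)*(39 + 35) = -6*(39 + 35) = -6*74 = -444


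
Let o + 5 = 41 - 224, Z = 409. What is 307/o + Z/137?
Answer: 34833/25756 ≈ 1.3524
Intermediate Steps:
o = -188 (o = -5 + (41 - 224) = -5 - 183 = -188)
307/o + Z/137 = 307/(-188) + 409/137 = 307*(-1/188) + 409*(1/137) = -307/188 + 409/137 = 34833/25756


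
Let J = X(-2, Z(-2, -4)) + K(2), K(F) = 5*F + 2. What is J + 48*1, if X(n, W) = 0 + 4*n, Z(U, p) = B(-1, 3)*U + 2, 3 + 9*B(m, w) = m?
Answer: 52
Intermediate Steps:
B(m, w) = -⅓ + m/9
Z(U, p) = 2 - 4*U/9 (Z(U, p) = (-⅓ + (⅑)*(-1))*U + 2 = (-⅓ - ⅑)*U + 2 = -4*U/9 + 2 = 2 - 4*U/9)
K(F) = 2 + 5*F
X(n, W) = 4*n
J = 4 (J = 4*(-2) + (2 + 5*2) = -8 + (2 + 10) = -8 + 12 = 4)
J + 48*1 = 4 + 48*1 = 4 + 48 = 52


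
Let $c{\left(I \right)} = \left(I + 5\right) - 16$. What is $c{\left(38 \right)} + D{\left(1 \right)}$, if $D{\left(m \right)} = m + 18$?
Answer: $46$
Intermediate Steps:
$D{\left(m \right)} = 18 + m$
$c{\left(I \right)} = -11 + I$ ($c{\left(I \right)} = \left(5 + I\right) - 16 = -11 + I$)
$c{\left(38 \right)} + D{\left(1 \right)} = \left(-11 + 38\right) + \left(18 + 1\right) = 27 + 19 = 46$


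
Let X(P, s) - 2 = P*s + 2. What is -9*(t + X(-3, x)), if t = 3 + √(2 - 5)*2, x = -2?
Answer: -117 - 18*I*√3 ≈ -117.0 - 31.177*I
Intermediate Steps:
X(P, s) = 4 + P*s (X(P, s) = 2 + (P*s + 2) = 2 + (2 + P*s) = 4 + P*s)
t = 3 + 2*I*√3 (t = 3 + √(-3)*2 = 3 + (I*√3)*2 = 3 + 2*I*√3 ≈ 3.0 + 3.4641*I)
-9*(t + X(-3, x)) = -9*((3 + 2*I*√3) + (4 - 3*(-2))) = -9*((3 + 2*I*√3) + (4 + 6)) = -9*((3 + 2*I*√3) + 10) = -9*(13 + 2*I*√3) = -117 - 18*I*√3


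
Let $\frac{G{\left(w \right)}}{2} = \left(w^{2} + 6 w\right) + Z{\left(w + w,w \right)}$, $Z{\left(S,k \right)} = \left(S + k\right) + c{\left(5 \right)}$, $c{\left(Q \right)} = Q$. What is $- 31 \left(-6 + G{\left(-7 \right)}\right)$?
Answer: $744$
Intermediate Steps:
$Z{\left(S,k \right)} = 5 + S + k$ ($Z{\left(S,k \right)} = \left(S + k\right) + 5 = 5 + S + k$)
$G{\left(w \right)} = 10 + 2 w^{2} + 18 w$ ($G{\left(w \right)} = 2 \left(\left(w^{2} + 6 w\right) + \left(5 + \left(w + w\right) + w\right)\right) = 2 \left(\left(w^{2} + 6 w\right) + \left(5 + 2 w + w\right)\right) = 2 \left(\left(w^{2} + 6 w\right) + \left(5 + 3 w\right)\right) = 2 \left(5 + w^{2} + 9 w\right) = 10 + 2 w^{2} + 18 w$)
$- 31 \left(-6 + G{\left(-7 \right)}\right) = - 31 \left(-6 + \left(10 + 2 \left(-7\right)^{2} + 18 \left(-7\right)\right)\right) = - 31 \left(-6 + \left(10 + 2 \cdot 49 - 126\right)\right) = - 31 \left(-6 + \left(10 + 98 - 126\right)\right) = - 31 \left(-6 - 18\right) = \left(-31\right) \left(-24\right) = 744$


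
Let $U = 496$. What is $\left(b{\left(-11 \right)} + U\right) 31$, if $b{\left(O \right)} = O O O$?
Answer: $-25885$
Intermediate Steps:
$b{\left(O \right)} = O^{3}$ ($b{\left(O \right)} = O^{2} O = O^{3}$)
$\left(b{\left(-11 \right)} + U\right) 31 = \left(\left(-11\right)^{3} + 496\right) 31 = \left(-1331 + 496\right) 31 = \left(-835\right) 31 = -25885$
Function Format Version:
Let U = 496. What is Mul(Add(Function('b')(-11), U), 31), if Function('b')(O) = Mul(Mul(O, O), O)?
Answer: -25885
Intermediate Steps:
Function('b')(O) = Pow(O, 3) (Function('b')(O) = Mul(Pow(O, 2), O) = Pow(O, 3))
Mul(Add(Function('b')(-11), U), 31) = Mul(Add(Pow(-11, 3), 496), 31) = Mul(Add(-1331, 496), 31) = Mul(-835, 31) = -25885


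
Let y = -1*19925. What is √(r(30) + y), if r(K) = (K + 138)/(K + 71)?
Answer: I*√203237957/101 ≈ 141.15*I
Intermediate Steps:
r(K) = (138 + K)/(71 + K)
y = -19925
√(r(30) + y) = √((138 + 30)/(71 + 30) - 19925) = √(168/101 - 19925) = √(-2012257/101) = I*√203237957/101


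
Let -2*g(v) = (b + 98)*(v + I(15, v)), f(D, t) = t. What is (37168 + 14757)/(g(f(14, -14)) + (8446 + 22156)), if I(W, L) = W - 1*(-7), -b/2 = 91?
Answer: 1675/998 ≈ 1.6784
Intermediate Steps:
b = -182 (b = -2*91 = -182)
I(W, L) = 7 + W (I(W, L) = W + 7 = 7 + W)
g(v) = 924 + 42*v (g(v) = -(-182 + 98)*(v + (7 + 15))/2 = -(-42)*(v + 22) = -(-42)*(22 + v) = -(-1848 - 84*v)/2 = 924 + 42*v)
(37168 + 14757)/(g(f(14, -14)) + (8446 + 22156)) = (37168 + 14757)/((924 + 42*(-14)) + (8446 + 22156)) = 51925/((924 - 588) + 30602) = 51925/(336 + 30602) = 51925/30938 = 51925*(1/30938) = 1675/998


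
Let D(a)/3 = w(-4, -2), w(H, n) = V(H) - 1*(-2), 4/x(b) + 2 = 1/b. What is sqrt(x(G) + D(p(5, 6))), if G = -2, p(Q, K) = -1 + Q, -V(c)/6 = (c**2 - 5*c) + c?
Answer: I*sqrt(14290)/5 ≈ 23.908*I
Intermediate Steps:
V(c) = -6*c**2 + 24*c (V(c) = -6*((c**2 - 5*c) + c) = -6*(c**2 - 4*c) = -6*c**2 + 24*c)
x(b) = 4/(-2 + 1/b)
w(H, n) = 2 + 6*H*(4 - H) (w(H, n) = 6*H*(4 - H) - 1*(-2) = 6*H*(4 - H) + 2 = 2 + 6*H*(4 - H))
D(a) = -570 (D(a) = 3*(2 - 6*(-4)*(-4 - 4)) = 3*(2 - 6*(-4)*(-8)) = 3*(2 - 192) = 3*(-190) = -570)
sqrt(x(G) + D(p(5, 6))) = sqrt(-4*(-2)/(-1 + 2*(-2)) - 570) = sqrt(-4*(-2)/(-1 - 4) - 570) = sqrt(-4*(-2)/(-5) - 570) = sqrt(-4*(-2)*(-1/5) - 570) = sqrt(-8/5 - 570) = sqrt(-2858/5) = I*sqrt(14290)/5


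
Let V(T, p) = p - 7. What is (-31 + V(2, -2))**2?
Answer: 1600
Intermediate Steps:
V(T, p) = -7 + p
(-31 + V(2, -2))**2 = (-31 + (-7 - 2))**2 = (-31 - 9)**2 = (-40)**2 = 1600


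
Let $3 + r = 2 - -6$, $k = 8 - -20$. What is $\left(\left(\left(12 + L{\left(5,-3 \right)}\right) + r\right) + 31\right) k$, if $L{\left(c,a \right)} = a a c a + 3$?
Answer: $-2352$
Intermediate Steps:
$L{\left(c,a \right)} = 3 + c a^{3}$ ($L{\left(c,a \right)} = a^{2} c a + 3 = c a^{2} a + 3 = c a^{3} + 3 = 3 + c a^{3}$)
$k = 28$ ($k = 8 + 20 = 28$)
$r = 5$ ($r = -3 + \left(2 - -6\right) = -3 + \left(2 + 6\right) = -3 + 8 = 5$)
$\left(\left(\left(12 + L{\left(5,-3 \right)}\right) + r\right) + 31\right) k = \left(\left(\left(12 + \left(3 + 5 \left(-3\right)^{3}\right)\right) + 5\right) + 31\right) 28 = \left(\left(\left(12 + \left(3 + 5 \left(-27\right)\right)\right) + 5\right) + 31\right) 28 = \left(\left(\left(12 + \left(3 - 135\right)\right) + 5\right) + 31\right) 28 = \left(\left(\left(12 - 132\right) + 5\right) + 31\right) 28 = \left(\left(-120 + 5\right) + 31\right) 28 = \left(-115 + 31\right) 28 = \left(-84\right) 28 = -2352$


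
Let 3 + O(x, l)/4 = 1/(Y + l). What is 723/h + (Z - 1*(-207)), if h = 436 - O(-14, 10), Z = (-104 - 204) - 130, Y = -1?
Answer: -923961/4028 ≈ -229.38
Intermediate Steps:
O(x, l) = -12 + 4/(-1 + l)
Z = -438 (Z = -308 - 130 = -438)
h = 4028/9 (h = 436 - 4*(4 - 3*10)/(-1 + 10) = 436 - 4*(4 - 30)/9 = 436 - 4*(-26)/9 = 436 - 1*(-104/9) = 436 + 104/9 = 4028/9 ≈ 447.56)
723/h + (Z - 1*(-207)) = 723/(4028/9) + (-438 - 1*(-207)) = (9/4028)*723 + (-438 + 207) = 6507/4028 - 231 = -923961/4028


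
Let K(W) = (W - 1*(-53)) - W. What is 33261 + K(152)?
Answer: 33314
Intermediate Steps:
K(W) = 53 (K(W) = (W + 53) - W = (53 + W) - W = 53)
33261 + K(152) = 33261 + 53 = 33314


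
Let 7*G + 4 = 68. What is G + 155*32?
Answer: 34784/7 ≈ 4969.1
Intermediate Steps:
G = 64/7 (G = -4/7 + (⅐)*68 = -4/7 + 68/7 = 64/7 ≈ 9.1429)
G + 155*32 = 64/7 + 155*32 = 64/7 + 4960 = 34784/7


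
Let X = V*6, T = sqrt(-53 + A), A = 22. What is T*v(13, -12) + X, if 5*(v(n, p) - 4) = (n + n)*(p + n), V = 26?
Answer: 156 + 46*I*sqrt(31)/5 ≈ 156.0 + 51.223*I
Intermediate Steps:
T = I*sqrt(31) (T = sqrt(-53 + 22) = sqrt(-31) = I*sqrt(31) ≈ 5.5678*I)
X = 156 (X = 26*6 = 156)
v(n, p) = 4 + 2*n*(n + p)/5 (v(n, p) = 4 + ((n + n)*(p + n))/5 = 4 + ((2*n)*(n + p))/5 = 4 + (2*n*(n + p))/5 = 4 + 2*n*(n + p)/5)
T*v(13, -12) + X = (I*sqrt(31))*(4 + (2/5)*13**2 + (2/5)*13*(-12)) + 156 = (I*sqrt(31))*(4 + (2/5)*169 - 312/5) + 156 = (I*sqrt(31))*(4 + 338/5 - 312/5) + 156 = (I*sqrt(31))*(46/5) + 156 = 46*I*sqrt(31)/5 + 156 = 156 + 46*I*sqrt(31)/5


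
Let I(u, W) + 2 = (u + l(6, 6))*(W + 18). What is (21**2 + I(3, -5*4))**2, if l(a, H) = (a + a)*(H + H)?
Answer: 21025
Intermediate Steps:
l(a, H) = 4*H*a (l(a, H) = (2*a)*(2*H) = 4*H*a)
I(u, W) = -2 + (18 + W)*(144 + u) (I(u, W) = -2 + (u + 4*6*6)*(W + 18) = -2 + (u + 144)*(18 + W) = -2 + (144 + u)*(18 + W) = -2 + (18 + W)*(144 + u))
(21**2 + I(3, -5*4))**2 = (21**2 + (2590 + 18*3 + 144*(-5*4) - 5*4*3))**2 = (441 + (2590 + 54 + 144*(-20) - 20*3))**2 = (441 + (2590 + 54 - 2880 - 60))**2 = (441 - 296)**2 = 145**2 = 21025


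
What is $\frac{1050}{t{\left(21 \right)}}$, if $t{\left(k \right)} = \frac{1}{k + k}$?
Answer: $44100$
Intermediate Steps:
$t{\left(k \right)} = \frac{1}{2 k}$
$\frac{1050}{t{\left(21 \right)}} = \frac{1050}{\frac{1}{2} \cdot \frac{1}{21}} = 1050 \frac{1}{\frac{1}{42}} = 1050 \cdot 42 = 44100$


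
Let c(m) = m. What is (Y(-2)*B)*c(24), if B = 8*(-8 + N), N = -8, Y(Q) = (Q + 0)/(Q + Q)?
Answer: -1536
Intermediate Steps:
Y(Q) = 1/2 (Y(Q) = Q/((2*Q)) = Q*(1/(2*Q)) = 1/2)
B = -128 (B = 8*(-8 - 8) = 8*(-16) = -128)
(Y(-2)*B)*c(24) = ((1/2)*(-128))*24 = -64*24 = -1536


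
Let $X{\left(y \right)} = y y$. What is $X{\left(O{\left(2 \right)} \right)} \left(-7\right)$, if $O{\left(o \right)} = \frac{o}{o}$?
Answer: $-7$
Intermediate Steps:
$O{\left(o \right)} = 1$
$X{\left(y \right)} = y^{2}$
$X{\left(O{\left(2 \right)} \right)} \left(-7\right) = 1^{2} \left(-7\right) = 1 \left(-7\right) = -7$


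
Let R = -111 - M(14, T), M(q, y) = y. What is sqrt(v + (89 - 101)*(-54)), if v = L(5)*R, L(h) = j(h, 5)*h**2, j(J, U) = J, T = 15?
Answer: 3*I*sqrt(1678) ≈ 122.89*I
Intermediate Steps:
R = -126 (R = -111 - 1*15 = -111 - 15 = -126)
L(h) = h**3 (L(h) = h*h**2 = h**3)
v = -15750 (v = 5**3*(-126) = 125*(-126) = -15750)
sqrt(v + (89 - 101)*(-54)) = sqrt(-15750 + (89 - 101)*(-54)) = sqrt(-15750 - 12*(-54)) = sqrt(-15750 + 648) = sqrt(-15102) = 3*I*sqrt(1678)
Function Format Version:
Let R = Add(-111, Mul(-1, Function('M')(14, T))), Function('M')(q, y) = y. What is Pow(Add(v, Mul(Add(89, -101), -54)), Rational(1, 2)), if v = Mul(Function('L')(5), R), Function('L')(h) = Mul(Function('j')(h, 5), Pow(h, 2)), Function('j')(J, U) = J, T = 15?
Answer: Mul(3, I, Pow(1678, Rational(1, 2))) ≈ Mul(122.89, I)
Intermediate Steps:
R = -126 (R = Add(-111, Mul(-1, 15)) = Add(-111, -15) = -126)
Function('L')(h) = Pow(h, 3) (Function('L')(h) = Mul(h, Pow(h, 2)) = Pow(h, 3))
v = -15750 (v = Mul(Pow(5, 3), -126) = Mul(125, -126) = -15750)
Pow(Add(v, Mul(Add(89, -101), -54)), Rational(1, 2)) = Pow(Add(-15750, Mul(Add(89, -101), -54)), Rational(1, 2)) = Pow(Add(-15750, Mul(-12, -54)), Rational(1, 2)) = Pow(Add(-15750, 648), Rational(1, 2)) = Pow(-15102, Rational(1, 2)) = Mul(3, I, Pow(1678, Rational(1, 2)))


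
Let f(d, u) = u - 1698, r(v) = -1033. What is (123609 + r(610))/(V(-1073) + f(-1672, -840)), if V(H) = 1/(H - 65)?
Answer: -139491488/2888245 ≈ -48.296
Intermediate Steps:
V(H) = 1/(-65 + H)
f(d, u) = -1698 + u
(123609 + r(610))/(V(-1073) + f(-1672, -840)) = (123609 - 1033)/(1/(-65 - 1073) + (-1698 - 840)) = 122576/(1/(-1138) - 2538) = 122576/(-1/1138 - 2538) = 122576/(-2888245/1138) = 122576*(-1138/2888245) = -139491488/2888245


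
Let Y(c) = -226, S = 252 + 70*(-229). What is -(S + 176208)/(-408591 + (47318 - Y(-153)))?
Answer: 160430/361047 ≈ 0.44435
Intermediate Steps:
S = -15778 (S = 252 - 16030 = -15778)
-(S + 176208)/(-408591 + (47318 - Y(-153))) = -(-15778 + 176208)/(-408591 + (47318 - 1*(-226))) = -160430/(-408591 + (47318 + 226)) = -160430/(-408591 + 47544) = -160430/(-361047) = -160430*(-1)/361047 = -1*(-160430/361047) = 160430/361047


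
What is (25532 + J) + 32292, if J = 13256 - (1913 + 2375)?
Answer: 66792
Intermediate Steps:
J = 8968 (J = 13256 - 1*4288 = 13256 - 4288 = 8968)
(25532 + J) + 32292 = (25532 + 8968) + 32292 = 34500 + 32292 = 66792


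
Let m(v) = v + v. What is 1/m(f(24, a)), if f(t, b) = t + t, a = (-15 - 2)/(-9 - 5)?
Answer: 1/96 ≈ 0.010417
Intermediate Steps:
a = 17/14 (a = -17/(-14) = -17*(-1/14) = 17/14 ≈ 1.2143)
f(t, b) = 2*t
m(v) = 2*v
1/m(f(24, a)) = 1/(2*(2*24)) = 1/(2*48) = 1/96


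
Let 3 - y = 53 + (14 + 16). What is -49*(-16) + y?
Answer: 704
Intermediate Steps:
y = -80 (y = 3 - (53 + (14 + 16)) = 3 - (53 + 30) = 3 - 1*83 = 3 - 83 = -80)
-49*(-16) + y = -49*(-16) - 80 = 784 - 80 = 704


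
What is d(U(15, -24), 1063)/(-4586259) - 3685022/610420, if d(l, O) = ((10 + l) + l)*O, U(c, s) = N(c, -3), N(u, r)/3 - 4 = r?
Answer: -8455423668029/1399772109390 ≈ -6.0406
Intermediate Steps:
N(u, r) = 12 + 3*r
U(c, s) = 3 (U(c, s) = 12 + 3*(-3) = 12 - 9 = 3)
d(l, O) = O*(10 + 2*l) (d(l, O) = (10 + 2*l)*O = O*(10 + 2*l))
d(U(15, -24), 1063)/(-4586259) - 3685022/610420 = (2*1063*(5 + 3))/(-4586259) - 3685022/610420 = (2*1063*8)*(-1/4586259) - 3685022*1/610420 = 17008*(-1/4586259) - 1842511/305210 = -17008/4586259 - 1842511/305210 = -8455423668029/1399772109390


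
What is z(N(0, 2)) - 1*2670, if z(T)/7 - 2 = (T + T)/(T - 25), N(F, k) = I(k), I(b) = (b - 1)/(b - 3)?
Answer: -34521/13 ≈ -2655.5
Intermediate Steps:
I(b) = (-1 + b)/(-3 + b)
N(F, k) = (-1 + k)/(-3 + k)
z(T) = 14 + 14*T/(-25 + T) (z(T) = 14 + 7*((T + T)/(T - 25)) = 14 + 7*((2*T)/(-25 + T)) = 14 + 7*(2*T/(-25 + T)) = 14 + 14*T/(-25 + T))
z(N(0, 2)) - 1*2670 = 14*(-25 + 2*((-1 + 2)/(-3 + 2)))/(-25 + (-1 + 2)/(-3 + 2)) - 1*2670 = 14*(-25 + 2*(1/(-1)))/(-25 + 1/(-1)) - 2670 = 14*(-25 + 2*(-1*1))/(-25 - 1*1) - 2670 = 14*(-25 + 2*(-1))/(-25 - 1) - 2670 = 14*(-25 - 2)/(-26) - 2670 = 14*(-1/26)*(-27) - 2670 = 189/13 - 2670 = -34521/13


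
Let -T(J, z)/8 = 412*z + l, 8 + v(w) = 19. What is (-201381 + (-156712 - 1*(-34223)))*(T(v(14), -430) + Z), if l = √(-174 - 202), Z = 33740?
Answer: -469941847400 + 5181920*I*√94 ≈ -4.6994e+11 + 5.0241e+7*I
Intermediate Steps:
v(w) = 11 (v(w) = -8 + 19 = 11)
l = 2*I*√94 (l = √(-376) = 2*I*√94 ≈ 19.391*I)
T(J, z) = -3296*z - 16*I*√94 (T(J, z) = -8*(412*z + 2*I*√94) = -3296*z - 16*I*√94)
(-201381 + (-156712 - 1*(-34223)))*(T(v(14), -430) + Z) = (-201381 + (-156712 - 1*(-34223)))*((-3296*(-430) - 16*I*√94) + 33740) = (-201381 + (-156712 + 34223))*((1417280 - 16*I*√94) + 33740) = (-201381 - 122489)*(1451020 - 16*I*√94) = -323870*(1451020 - 16*I*√94) = -469941847400 + 5181920*I*√94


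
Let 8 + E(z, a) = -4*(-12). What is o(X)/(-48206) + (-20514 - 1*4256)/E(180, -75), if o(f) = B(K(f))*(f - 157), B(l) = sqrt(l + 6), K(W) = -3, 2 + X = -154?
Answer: -2477/4 + 313*sqrt(3)/48206 ≈ -619.24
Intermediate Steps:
X = -156 (X = -2 - 154 = -156)
B(l) = sqrt(6 + l)
E(z, a) = 40 (E(z, a) = -8 - 4*(-12) = -8 + 48 = 40)
o(f) = sqrt(3)*(-157 + f) (o(f) = sqrt(6 - 3)*(f - 157) = sqrt(3)*(-157 + f))
o(X)/(-48206) + (-20514 - 1*4256)/E(180, -75) = (sqrt(3)*(-157 - 156))/(-48206) + (-20514 - 1*4256)/40 = (sqrt(3)*(-313))*(-1/48206) + (-20514 - 4256)*(1/40) = -313*sqrt(3)*(-1/48206) - 24770*1/40 = 313*sqrt(3)/48206 - 2477/4 = -2477/4 + 313*sqrt(3)/48206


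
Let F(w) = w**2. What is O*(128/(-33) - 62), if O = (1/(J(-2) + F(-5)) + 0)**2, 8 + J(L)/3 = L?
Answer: -2174/825 ≈ -2.6352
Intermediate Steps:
J(L) = -24 + 3*L
O = 1/25 (O = (1/((-24 + 3*(-2)) + (-5)**2) + 0)**2 = (1/((-24 - 6) + 25) + 0)**2 = (1/(-30 + 25) + 0)**2 = (1/(-5) + 0)**2 = (-1/5 + 0)**2 = (-1/5)**2 = 1/25 ≈ 0.040000)
O*(128/(-33) - 62) = (128/(-33) - 62)/25 = (128*(-1/33) - 62)/25 = (-128/33 - 62)/25 = (1/25)*(-2174/33) = -2174/825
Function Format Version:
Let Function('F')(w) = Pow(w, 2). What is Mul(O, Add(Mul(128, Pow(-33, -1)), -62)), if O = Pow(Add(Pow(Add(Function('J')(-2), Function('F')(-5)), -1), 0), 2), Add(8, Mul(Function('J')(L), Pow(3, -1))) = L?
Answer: Rational(-2174, 825) ≈ -2.6352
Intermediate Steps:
Function('J')(L) = Add(-24, Mul(3, L))
O = Rational(1, 25) (O = Pow(Add(Pow(Add(Add(-24, Mul(3, -2)), Pow(-5, 2)), -1), 0), 2) = Pow(Add(Pow(Add(Add(-24, -6), 25), -1), 0), 2) = Pow(Add(Pow(Add(-30, 25), -1), 0), 2) = Pow(Add(Pow(-5, -1), 0), 2) = Pow(Add(Rational(-1, 5), 0), 2) = Pow(Rational(-1, 5), 2) = Rational(1, 25) ≈ 0.040000)
Mul(O, Add(Mul(128, Pow(-33, -1)), -62)) = Mul(Rational(1, 25), Add(Mul(128, Pow(-33, -1)), -62)) = Mul(Rational(1, 25), Add(Mul(128, Rational(-1, 33)), -62)) = Mul(Rational(1, 25), Add(Rational(-128, 33), -62)) = Mul(Rational(1, 25), Rational(-2174, 33)) = Rational(-2174, 825)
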